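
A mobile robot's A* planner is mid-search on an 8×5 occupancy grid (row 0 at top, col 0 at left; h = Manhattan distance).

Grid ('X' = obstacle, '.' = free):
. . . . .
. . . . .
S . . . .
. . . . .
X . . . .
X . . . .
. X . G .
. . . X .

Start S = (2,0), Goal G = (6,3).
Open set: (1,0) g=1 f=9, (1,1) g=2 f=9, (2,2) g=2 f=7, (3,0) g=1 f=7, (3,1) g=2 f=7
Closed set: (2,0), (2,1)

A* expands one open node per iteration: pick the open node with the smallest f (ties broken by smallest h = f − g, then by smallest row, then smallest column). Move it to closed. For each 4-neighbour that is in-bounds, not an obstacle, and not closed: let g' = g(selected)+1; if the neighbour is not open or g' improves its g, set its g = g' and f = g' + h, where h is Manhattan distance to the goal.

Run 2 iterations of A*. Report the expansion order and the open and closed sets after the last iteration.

order=[(2,2) → (2,3)]; open=[(1,0) g=1 f=9, (1,1) g=2 f=9, (1,2) g=3 f=9, (1,3) g=4 f=9, (2,4) g=4 f=9, (3,0) g=1 f=7, (3,1) g=2 f=7, (3,2) g=3 f=7, (3,3) g=4 f=7]; closed=[(2,0), (2,1), (2,2), (2,3)]

step 1: expand (2,2) (f=7, h=5) → closed; open now [(1,0) g=1 f=9, (1,1) g=2 f=9, (1,2) g=3 f=9, (2,3) g=3 f=7, (3,0) g=1 f=7, (3,1) g=2 f=7, (3,2) g=3 f=7]
step 2: expand (2,3) (f=7, h=4) → closed; open now [(1,0) g=1 f=9, (1,1) g=2 f=9, (1,2) g=3 f=9, (1,3) g=4 f=9, (2,4) g=4 f=9, (3,0) g=1 f=7, (3,1) g=2 f=7, (3,2) g=3 f=7, (3,3) g=4 f=7]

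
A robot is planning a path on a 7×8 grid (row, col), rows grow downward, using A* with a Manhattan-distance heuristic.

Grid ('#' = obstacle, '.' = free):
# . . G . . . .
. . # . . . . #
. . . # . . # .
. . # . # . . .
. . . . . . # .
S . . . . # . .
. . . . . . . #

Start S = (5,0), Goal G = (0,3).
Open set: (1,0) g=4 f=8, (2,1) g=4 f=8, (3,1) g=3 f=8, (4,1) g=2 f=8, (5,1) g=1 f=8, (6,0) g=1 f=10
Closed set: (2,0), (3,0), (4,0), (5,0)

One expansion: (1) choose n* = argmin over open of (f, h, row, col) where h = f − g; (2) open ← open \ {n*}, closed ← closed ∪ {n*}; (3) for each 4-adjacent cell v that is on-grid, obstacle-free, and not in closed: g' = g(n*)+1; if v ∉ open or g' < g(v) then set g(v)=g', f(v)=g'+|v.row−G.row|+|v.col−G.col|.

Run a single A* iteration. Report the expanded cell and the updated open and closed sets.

step 1: expand (1,0) (f=8, h=4) → closed; open now [(1,1) g=5 f=8, (2,1) g=4 f=8, (3,1) g=3 f=8, (4,1) g=2 f=8, (5,1) g=1 f=8, (6,0) g=1 f=10]

expanded=(1,0); open=[(1,1) g=5 f=8, (2,1) g=4 f=8, (3,1) g=3 f=8, (4,1) g=2 f=8, (5,1) g=1 f=8, (6,0) g=1 f=10]; closed=[(1,0), (2,0), (3,0), (4,0), (5,0)]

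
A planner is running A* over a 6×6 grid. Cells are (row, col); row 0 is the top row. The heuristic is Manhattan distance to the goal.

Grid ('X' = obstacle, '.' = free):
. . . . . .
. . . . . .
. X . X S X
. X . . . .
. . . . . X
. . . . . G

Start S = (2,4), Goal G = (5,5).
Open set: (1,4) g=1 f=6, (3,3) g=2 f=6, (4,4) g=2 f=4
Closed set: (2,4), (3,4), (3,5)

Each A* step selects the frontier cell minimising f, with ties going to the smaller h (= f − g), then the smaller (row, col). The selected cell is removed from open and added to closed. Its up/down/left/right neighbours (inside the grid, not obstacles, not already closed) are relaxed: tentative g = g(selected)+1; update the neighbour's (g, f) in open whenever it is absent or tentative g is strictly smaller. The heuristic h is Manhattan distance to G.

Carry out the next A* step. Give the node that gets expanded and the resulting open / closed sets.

step 1: expand (4,4) (f=4, h=2) → closed; open now [(1,4) g=1 f=6, (3,3) g=2 f=6, (4,3) g=3 f=6, (5,4) g=3 f=4]

expanded=(4,4); open=[(1,4) g=1 f=6, (3,3) g=2 f=6, (4,3) g=3 f=6, (5,4) g=3 f=4]; closed=[(2,4), (3,4), (3,5), (4,4)]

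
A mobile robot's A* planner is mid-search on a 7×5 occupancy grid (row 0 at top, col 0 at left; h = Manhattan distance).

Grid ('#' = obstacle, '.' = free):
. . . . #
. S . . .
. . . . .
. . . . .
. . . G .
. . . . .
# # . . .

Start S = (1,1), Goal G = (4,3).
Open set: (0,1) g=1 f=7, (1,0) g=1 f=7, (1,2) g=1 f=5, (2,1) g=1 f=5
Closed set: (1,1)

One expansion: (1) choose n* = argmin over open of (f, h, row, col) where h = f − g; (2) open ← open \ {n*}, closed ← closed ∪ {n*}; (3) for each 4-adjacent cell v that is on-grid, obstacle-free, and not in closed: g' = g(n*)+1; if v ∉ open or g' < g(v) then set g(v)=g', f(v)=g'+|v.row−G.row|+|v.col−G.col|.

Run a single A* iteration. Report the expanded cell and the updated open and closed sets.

step 1: expand (1,2) (f=5, h=4) → closed; open now [(0,1) g=1 f=7, (0,2) g=2 f=7, (1,0) g=1 f=7, (1,3) g=2 f=5, (2,1) g=1 f=5, (2,2) g=2 f=5]

expanded=(1,2); open=[(0,1) g=1 f=7, (0,2) g=2 f=7, (1,0) g=1 f=7, (1,3) g=2 f=5, (2,1) g=1 f=5, (2,2) g=2 f=5]; closed=[(1,1), (1,2)]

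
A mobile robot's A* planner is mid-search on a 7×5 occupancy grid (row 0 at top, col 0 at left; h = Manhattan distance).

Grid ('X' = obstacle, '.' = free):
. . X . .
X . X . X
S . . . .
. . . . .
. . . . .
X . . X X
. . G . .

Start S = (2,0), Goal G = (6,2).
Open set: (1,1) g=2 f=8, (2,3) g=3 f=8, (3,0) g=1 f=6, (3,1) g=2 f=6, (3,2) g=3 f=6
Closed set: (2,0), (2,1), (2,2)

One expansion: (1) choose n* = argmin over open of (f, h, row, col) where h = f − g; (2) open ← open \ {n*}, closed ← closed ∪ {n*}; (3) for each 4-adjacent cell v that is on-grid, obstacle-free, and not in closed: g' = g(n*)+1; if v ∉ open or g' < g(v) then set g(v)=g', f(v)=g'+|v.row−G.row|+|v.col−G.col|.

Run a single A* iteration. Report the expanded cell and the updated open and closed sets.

step 1: expand (3,2) (f=6, h=3) → closed; open now [(1,1) g=2 f=8, (2,3) g=3 f=8, (3,0) g=1 f=6, (3,1) g=2 f=6, (3,3) g=4 f=8, (4,2) g=4 f=6]

expanded=(3,2); open=[(1,1) g=2 f=8, (2,3) g=3 f=8, (3,0) g=1 f=6, (3,1) g=2 f=6, (3,3) g=4 f=8, (4,2) g=4 f=6]; closed=[(2,0), (2,1), (2,2), (3,2)]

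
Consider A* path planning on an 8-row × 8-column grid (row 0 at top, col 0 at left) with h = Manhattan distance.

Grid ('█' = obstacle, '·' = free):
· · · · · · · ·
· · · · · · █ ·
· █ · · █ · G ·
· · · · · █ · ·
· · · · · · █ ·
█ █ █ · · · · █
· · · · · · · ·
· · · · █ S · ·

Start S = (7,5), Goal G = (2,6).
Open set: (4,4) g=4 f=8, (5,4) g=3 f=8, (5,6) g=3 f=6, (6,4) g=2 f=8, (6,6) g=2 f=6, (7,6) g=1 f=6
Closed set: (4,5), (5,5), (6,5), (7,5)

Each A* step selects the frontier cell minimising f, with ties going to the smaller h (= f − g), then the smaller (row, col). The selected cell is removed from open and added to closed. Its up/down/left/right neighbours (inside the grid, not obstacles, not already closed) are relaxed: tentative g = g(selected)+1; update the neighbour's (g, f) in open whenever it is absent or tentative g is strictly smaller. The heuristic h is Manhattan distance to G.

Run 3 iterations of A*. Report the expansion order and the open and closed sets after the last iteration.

step 1: expand (5,6) (f=6, h=3) → closed; open now [(4,4) g=4 f=8, (5,4) g=3 f=8, (6,4) g=2 f=8, (6,6) g=2 f=6, (7,6) g=1 f=6]
step 2: expand (6,6) (f=6, h=4) → closed; open now [(4,4) g=4 f=8, (5,4) g=3 f=8, (6,4) g=2 f=8, (6,7) g=3 f=8, (7,6) g=1 f=6]
step 3: expand (7,6) (f=6, h=5) → closed; open now [(4,4) g=4 f=8, (5,4) g=3 f=8, (6,4) g=2 f=8, (6,7) g=3 f=8, (7,7) g=2 f=8]

order=[(5,6) → (6,6) → (7,6)]; open=[(4,4) g=4 f=8, (5,4) g=3 f=8, (6,4) g=2 f=8, (6,7) g=3 f=8, (7,7) g=2 f=8]; closed=[(4,5), (5,5), (5,6), (6,5), (6,6), (7,5), (7,6)]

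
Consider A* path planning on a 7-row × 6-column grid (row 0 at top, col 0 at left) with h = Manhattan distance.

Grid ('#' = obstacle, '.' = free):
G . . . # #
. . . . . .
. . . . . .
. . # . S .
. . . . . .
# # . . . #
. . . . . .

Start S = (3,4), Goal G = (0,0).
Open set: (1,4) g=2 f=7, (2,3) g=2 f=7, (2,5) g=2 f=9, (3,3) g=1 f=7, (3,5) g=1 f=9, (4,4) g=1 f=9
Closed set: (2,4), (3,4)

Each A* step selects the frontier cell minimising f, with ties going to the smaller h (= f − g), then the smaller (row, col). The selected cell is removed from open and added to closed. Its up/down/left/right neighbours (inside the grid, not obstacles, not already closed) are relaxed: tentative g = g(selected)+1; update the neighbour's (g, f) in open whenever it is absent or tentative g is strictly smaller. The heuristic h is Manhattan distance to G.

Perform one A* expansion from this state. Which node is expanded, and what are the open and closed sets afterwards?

expanded=(1,4); open=[(1,3) g=3 f=7, (1,5) g=3 f=9, (2,3) g=2 f=7, (2,5) g=2 f=9, (3,3) g=1 f=7, (3,5) g=1 f=9, (4,4) g=1 f=9]; closed=[(1,4), (2,4), (3,4)]

step 1: expand (1,4) (f=7, h=5) → closed; open now [(1,3) g=3 f=7, (1,5) g=3 f=9, (2,3) g=2 f=7, (2,5) g=2 f=9, (3,3) g=1 f=7, (3,5) g=1 f=9, (4,4) g=1 f=9]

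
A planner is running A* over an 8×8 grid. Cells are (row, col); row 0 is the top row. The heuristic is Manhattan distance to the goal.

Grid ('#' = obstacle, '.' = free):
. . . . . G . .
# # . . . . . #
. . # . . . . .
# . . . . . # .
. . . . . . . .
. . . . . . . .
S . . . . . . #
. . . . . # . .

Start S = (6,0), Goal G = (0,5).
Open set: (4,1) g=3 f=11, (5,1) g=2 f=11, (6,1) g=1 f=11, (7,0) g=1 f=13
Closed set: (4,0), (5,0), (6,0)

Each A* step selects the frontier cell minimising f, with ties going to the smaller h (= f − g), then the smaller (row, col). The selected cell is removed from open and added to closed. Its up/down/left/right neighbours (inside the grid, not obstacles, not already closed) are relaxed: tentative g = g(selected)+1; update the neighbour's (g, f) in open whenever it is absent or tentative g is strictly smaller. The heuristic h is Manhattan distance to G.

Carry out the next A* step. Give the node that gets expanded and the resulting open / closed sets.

expanded=(4,1); open=[(3,1) g=4 f=11, (4,2) g=4 f=11, (5,1) g=2 f=11, (6,1) g=1 f=11, (7,0) g=1 f=13]; closed=[(4,0), (4,1), (5,0), (6,0)]

step 1: expand (4,1) (f=11, h=8) → closed; open now [(3,1) g=4 f=11, (4,2) g=4 f=11, (5,1) g=2 f=11, (6,1) g=1 f=11, (7,0) g=1 f=13]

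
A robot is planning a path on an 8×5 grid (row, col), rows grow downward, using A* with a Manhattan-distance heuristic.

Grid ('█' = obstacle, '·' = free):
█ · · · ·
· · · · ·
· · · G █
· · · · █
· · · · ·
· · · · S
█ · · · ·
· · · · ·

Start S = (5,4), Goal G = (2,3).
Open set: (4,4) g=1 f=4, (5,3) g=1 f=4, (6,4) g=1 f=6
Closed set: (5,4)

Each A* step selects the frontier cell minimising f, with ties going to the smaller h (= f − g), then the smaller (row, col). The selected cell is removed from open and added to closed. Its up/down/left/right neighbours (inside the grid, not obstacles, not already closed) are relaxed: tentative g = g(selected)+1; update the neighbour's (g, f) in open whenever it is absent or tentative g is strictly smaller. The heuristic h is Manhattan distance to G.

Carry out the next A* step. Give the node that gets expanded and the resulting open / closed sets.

expanded=(4,4); open=[(4,3) g=2 f=4, (5,3) g=1 f=4, (6,4) g=1 f=6]; closed=[(4,4), (5,4)]

step 1: expand (4,4) (f=4, h=3) → closed; open now [(4,3) g=2 f=4, (5,3) g=1 f=4, (6,4) g=1 f=6]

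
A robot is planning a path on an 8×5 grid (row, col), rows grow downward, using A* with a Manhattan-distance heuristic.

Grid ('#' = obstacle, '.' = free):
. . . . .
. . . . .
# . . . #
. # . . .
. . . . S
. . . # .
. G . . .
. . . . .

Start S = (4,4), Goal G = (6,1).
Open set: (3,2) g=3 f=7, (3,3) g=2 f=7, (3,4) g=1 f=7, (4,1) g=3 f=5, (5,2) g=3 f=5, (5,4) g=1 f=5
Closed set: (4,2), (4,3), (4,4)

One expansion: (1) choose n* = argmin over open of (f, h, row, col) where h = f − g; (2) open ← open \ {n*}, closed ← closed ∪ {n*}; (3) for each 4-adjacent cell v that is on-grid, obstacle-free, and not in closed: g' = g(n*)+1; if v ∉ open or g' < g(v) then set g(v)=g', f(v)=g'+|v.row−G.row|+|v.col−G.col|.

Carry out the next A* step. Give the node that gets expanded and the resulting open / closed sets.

step 1: expand (4,1) (f=5, h=2) → closed; open now [(3,2) g=3 f=7, (3,3) g=2 f=7, (3,4) g=1 f=7, (4,0) g=4 f=7, (5,1) g=4 f=5, (5,2) g=3 f=5, (5,4) g=1 f=5]

expanded=(4,1); open=[(3,2) g=3 f=7, (3,3) g=2 f=7, (3,4) g=1 f=7, (4,0) g=4 f=7, (5,1) g=4 f=5, (5,2) g=3 f=5, (5,4) g=1 f=5]; closed=[(4,1), (4,2), (4,3), (4,4)]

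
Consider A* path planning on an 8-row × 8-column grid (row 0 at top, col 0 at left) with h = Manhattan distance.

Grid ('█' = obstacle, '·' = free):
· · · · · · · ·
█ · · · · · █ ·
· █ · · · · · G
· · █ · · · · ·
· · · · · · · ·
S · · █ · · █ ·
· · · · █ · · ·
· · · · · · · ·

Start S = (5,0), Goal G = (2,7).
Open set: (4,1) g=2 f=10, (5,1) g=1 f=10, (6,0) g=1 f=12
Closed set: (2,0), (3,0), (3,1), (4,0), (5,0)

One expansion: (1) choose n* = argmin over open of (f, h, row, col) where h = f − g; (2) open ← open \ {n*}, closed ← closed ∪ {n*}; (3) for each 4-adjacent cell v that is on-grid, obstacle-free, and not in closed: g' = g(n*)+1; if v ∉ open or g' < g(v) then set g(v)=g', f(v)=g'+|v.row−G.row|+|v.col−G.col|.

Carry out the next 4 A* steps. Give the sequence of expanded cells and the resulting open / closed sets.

step 1: expand (4,1) (f=10, h=8) → closed; open now [(4,2) g=3 f=10, (5,1) g=1 f=10, (6,0) g=1 f=12]
step 2: expand (4,2) (f=10, h=7) → closed; open now [(4,3) g=4 f=10, (5,1) g=1 f=10, (5,2) g=4 f=12, (6,0) g=1 f=12]
step 3: expand (4,3) (f=10, h=6) → closed; open now [(3,3) g=5 f=10, (4,4) g=5 f=10, (5,1) g=1 f=10, (5,2) g=4 f=12, (6,0) g=1 f=12]
step 4: expand (3,3) (f=10, h=5) → closed; open now [(2,3) g=6 f=10, (3,4) g=6 f=10, (4,4) g=5 f=10, (5,1) g=1 f=10, (5,2) g=4 f=12, (6,0) g=1 f=12]

order=[(4,1) → (4,2) → (4,3) → (3,3)]; open=[(2,3) g=6 f=10, (3,4) g=6 f=10, (4,4) g=5 f=10, (5,1) g=1 f=10, (5,2) g=4 f=12, (6,0) g=1 f=12]; closed=[(2,0), (3,0), (3,1), (3,3), (4,0), (4,1), (4,2), (4,3), (5,0)]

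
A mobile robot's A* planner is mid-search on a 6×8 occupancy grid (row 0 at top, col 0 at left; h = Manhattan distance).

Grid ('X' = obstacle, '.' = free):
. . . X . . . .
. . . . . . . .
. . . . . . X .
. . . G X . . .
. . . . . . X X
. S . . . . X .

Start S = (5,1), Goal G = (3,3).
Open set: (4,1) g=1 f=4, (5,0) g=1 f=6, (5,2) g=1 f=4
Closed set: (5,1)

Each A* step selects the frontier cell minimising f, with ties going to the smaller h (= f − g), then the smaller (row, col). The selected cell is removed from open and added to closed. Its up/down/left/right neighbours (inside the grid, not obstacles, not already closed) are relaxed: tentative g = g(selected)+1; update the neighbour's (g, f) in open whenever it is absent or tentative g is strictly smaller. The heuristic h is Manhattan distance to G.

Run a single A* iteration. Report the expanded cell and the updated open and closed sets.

expanded=(4,1); open=[(3,1) g=2 f=4, (4,0) g=2 f=6, (4,2) g=2 f=4, (5,0) g=1 f=6, (5,2) g=1 f=4]; closed=[(4,1), (5,1)]

step 1: expand (4,1) (f=4, h=3) → closed; open now [(3,1) g=2 f=4, (4,0) g=2 f=6, (4,2) g=2 f=4, (5,0) g=1 f=6, (5,2) g=1 f=4]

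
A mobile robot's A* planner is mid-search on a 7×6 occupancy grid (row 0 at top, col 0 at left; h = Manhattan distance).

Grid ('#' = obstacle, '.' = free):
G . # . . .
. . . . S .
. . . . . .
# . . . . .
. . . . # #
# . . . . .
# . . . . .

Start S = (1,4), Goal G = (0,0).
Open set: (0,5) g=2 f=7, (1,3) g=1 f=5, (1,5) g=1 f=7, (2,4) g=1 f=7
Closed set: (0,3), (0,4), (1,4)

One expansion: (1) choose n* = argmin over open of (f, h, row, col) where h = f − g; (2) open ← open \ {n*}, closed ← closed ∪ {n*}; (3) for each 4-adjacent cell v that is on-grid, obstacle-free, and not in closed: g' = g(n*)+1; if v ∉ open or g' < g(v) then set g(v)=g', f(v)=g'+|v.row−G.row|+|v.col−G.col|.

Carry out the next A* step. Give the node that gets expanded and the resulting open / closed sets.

expanded=(1,3); open=[(0,5) g=2 f=7, (1,2) g=2 f=5, (1,5) g=1 f=7, (2,3) g=2 f=7, (2,4) g=1 f=7]; closed=[(0,3), (0,4), (1,3), (1,4)]

step 1: expand (1,3) (f=5, h=4) → closed; open now [(0,5) g=2 f=7, (1,2) g=2 f=5, (1,5) g=1 f=7, (2,3) g=2 f=7, (2,4) g=1 f=7]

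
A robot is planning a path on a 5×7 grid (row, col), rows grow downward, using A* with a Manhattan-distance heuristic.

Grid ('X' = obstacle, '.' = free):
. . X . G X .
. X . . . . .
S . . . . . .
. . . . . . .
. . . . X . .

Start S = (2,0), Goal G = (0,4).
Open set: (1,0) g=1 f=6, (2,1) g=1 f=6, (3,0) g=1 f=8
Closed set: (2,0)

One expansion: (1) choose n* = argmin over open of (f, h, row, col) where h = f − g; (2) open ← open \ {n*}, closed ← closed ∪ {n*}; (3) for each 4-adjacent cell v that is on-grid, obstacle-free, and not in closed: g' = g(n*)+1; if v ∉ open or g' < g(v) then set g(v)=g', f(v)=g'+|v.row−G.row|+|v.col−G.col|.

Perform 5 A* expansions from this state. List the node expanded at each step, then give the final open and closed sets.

order=[(1,0) → (0,0) → (0,1) → (2,1) → (2,2)]; open=[(1,2) g=3 f=6, (2,3) g=3 f=6, (3,0) g=1 f=8, (3,1) g=2 f=8, (3,2) g=3 f=8]; closed=[(0,0), (0,1), (1,0), (2,0), (2,1), (2,2)]

step 1: expand (1,0) (f=6, h=5) → closed; open now [(0,0) g=2 f=6, (2,1) g=1 f=6, (3,0) g=1 f=8]
step 2: expand (0,0) (f=6, h=4) → closed; open now [(0,1) g=3 f=6, (2,1) g=1 f=6, (3,0) g=1 f=8]
step 3: expand (0,1) (f=6, h=3) → closed; open now [(2,1) g=1 f=6, (3,0) g=1 f=8]
step 4: expand (2,1) (f=6, h=5) → closed; open now [(2,2) g=2 f=6, (3,0) g=1 f=8, (3,1) g=2 f=8]
step 5: expand (2,2) (f=6, h=4) → closed; open now [(1,2) g=3 f=6, (2,3) g=3 f=6, (3,0) g=1 f=8, (3,1) g=2 f=8, (3,2) g=3 f=8]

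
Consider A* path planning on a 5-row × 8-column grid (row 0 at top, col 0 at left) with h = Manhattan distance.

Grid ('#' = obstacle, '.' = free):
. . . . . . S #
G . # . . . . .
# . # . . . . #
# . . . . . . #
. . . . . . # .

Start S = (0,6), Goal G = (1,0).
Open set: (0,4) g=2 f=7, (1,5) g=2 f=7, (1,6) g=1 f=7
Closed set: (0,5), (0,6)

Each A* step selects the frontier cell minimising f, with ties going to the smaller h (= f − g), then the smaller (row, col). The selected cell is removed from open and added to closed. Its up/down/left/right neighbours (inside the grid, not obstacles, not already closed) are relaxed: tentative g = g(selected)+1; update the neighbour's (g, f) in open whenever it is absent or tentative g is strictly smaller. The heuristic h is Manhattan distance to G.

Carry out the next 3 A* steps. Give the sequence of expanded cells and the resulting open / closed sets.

step 1: expand (0,4) (f=7, h=5) → closed; open now [(0,3) g=3 f=7, (1,4) g=3 f=7, (1,5) g=2 f=7, (1,6) g=1 f=7]
step 2: expand (0,3) (f=7, h=4) → closed; open now [(0,2) g=4 f=7, (1,3) g=4 f=7, (1,4) g=3 f=7, (1,5) g=2 f=7, (1,6) g=1 f=7]
step 3: expand (0,2) (f=7, h=3) → closed; open now [(0,1) g=5 f=7, (1,3) g=4 f=7, (1,4) g=3 f=7, (1,5) g=2 f=7, (1,6) g=1 f=7]

order=[(0,4) → (0,3) → (0,2)]; open=[(0,1) g=5 f=7, (1,3) g=4 f=7, (1,4) g=3 f=7, (1,5) g=2 f=7, (1,6) g=1 f=7]; closed=[(0,2), (0,3), (0,4), (0,5), (0,6)]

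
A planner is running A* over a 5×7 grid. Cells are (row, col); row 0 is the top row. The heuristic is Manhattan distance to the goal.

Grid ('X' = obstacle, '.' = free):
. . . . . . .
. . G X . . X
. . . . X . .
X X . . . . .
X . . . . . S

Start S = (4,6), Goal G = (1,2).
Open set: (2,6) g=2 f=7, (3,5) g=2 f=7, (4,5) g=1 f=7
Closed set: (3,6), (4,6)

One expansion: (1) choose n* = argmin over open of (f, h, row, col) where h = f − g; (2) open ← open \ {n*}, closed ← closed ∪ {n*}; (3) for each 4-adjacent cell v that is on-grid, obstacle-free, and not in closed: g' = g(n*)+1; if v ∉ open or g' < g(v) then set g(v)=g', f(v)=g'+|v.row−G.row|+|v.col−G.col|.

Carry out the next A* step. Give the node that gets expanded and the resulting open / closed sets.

step 1: expand (2,6) (f=7, h=5) → closed; open now [(2,5) g=3 f=7, (3,5) g=2 f=7, (4,5) g=1 f=7]

expanded=(2,6); open=[(2,5) g=3 f=7, (3,5) g=2 f=7, (4,5) g=1 f=7]; closed=[(2,6), (3,6), (4,6)]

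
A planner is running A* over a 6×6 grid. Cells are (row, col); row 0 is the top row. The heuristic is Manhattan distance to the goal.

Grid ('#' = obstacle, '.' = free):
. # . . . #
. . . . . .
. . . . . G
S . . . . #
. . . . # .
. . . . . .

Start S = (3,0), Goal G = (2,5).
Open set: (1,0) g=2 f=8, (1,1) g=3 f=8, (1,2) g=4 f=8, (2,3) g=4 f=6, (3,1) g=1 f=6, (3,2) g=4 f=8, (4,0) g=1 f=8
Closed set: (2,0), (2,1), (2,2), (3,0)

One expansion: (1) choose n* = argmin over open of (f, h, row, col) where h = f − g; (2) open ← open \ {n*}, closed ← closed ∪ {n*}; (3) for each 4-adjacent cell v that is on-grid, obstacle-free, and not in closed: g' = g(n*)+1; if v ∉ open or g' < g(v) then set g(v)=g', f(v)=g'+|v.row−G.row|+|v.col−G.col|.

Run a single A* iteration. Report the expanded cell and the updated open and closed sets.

expanded=(2,3); open=[(1,0) g=2 f=8, (1,1) g=3 f=8, (1,2) g=4 f=8, (1,3) g=5 f=8, (2,4) g=5 f=6, (3,1) g=1 f=6, (3,2) g=4 f=8, (3,3) g=5 f=8, (4,0) g=1 f=8]; closed=[(2,0), (2,1), (2,2), (2,3), (3,0)]

step 1: expand (2,3) (f=6, h=2) → closed; open now [(1,0) g=2 f=8, (1,1) g=3 f=8, (1,2) g=4 f=8, (1,3) g=5 f=8, (2,4) g=5 f=6, (3,1) g=1 f=6, (3,2) g=4 f=8, (3,3) g=5 f=8, (4,0) g=1 f=8]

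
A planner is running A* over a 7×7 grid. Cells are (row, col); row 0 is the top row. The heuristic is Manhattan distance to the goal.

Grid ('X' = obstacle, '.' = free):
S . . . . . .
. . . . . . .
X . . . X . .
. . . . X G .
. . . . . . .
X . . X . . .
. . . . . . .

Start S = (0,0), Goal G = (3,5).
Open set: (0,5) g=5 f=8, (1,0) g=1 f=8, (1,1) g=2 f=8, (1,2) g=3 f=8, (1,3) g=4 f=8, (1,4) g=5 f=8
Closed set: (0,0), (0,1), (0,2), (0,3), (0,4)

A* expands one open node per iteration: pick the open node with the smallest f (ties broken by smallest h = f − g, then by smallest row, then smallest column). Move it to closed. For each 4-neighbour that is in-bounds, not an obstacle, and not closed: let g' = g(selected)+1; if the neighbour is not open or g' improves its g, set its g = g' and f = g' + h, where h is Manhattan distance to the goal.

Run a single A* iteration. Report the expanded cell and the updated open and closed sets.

expanded=(0,5); open=[(0,6) g=6 f=10, (1,0) g=1 f=8, (1,1) g=2 f=8, (1,2) g=3 f=8, (1,3) g=4 f=8, (1,4) g=5 f=8, (1,5) g=6 f=8]; closed=[(0,0), (0,1), (0,2), (0,3), (0,4), (0,5)]

step 1: expand (0,5) (f=8, h=3) → closed; open now [(0,6) g=6 f=10, (1,0) g=1 f=8, (1,1) g=2 f=8, (1,2) g=3 f=8, (1,3) g=4 f=8, (1,4) g=5 f=8, (1,5) g=6 f=8]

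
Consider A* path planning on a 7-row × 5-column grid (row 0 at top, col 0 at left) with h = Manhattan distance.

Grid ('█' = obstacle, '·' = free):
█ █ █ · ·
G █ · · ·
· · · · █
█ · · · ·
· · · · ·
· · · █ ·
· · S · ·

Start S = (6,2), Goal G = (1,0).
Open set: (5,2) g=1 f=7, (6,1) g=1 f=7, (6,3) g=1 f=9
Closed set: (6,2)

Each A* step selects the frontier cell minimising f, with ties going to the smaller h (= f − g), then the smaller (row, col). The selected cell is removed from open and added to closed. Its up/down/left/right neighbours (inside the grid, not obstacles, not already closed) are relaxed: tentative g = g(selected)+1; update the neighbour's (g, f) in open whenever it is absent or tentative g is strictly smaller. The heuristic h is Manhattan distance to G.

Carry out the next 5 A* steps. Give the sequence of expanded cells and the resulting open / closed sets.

order=[(5,2) → (4,2) → (3,2) → (2,2) → (1,2)]; open=[(1,3) g=6 f=9, (2,1) g=5 f=7, (2,3) g=5 f=9, (3,1) g=4 f=7, (3,3) g=4 f=9, (4,1) g=3 f=7, (4,3) g=3 f=9, (5,1) g=2 f=7, (6,1) g=1 f=7, (6,3) g=1 f=9]; closed=[(1,2), (2,2), (3,2), (4,2), (5,2), (6,2)]

step 1: expand (5,2) (f=7, h=6) → closed; open now [(4,2) g=2 f=7, (5,1) g=2 f=7, (6,1) g=1 f=7, (6,3) g=1 f=9]
step 2: expand (4,2) (f=7, h=5) → closed; open now [(3,2) g=3 f=7, (4,1) g=3 f=7, (4,3) g=3 f=9, (5,1) g=2 f=7, (6,1) g=1 f=7, (6,3) g=1 f=9]
step 3: expand (3,2) (f=7, h=4) → closed; open now [(2,2) g=4 f=7, (3,1) g=4 f=7, (3,3) g=4 f=9, (4,1) g=3 f=7, (4,3) g=3 f=9, (5,1) g=2 f=7, (6,1) g=1 f=7, (6,3) g=1 f=9]
step 4: expand (2,2) (f=7, h=3) → closed; open now [(1,2) g=5 f=7, (2,1) g=5 f=7, (2,3) g=5 f=9, (3,1) g=4 f=7, (3,3) g=4 f=9, (4,1) g=3 f=7, (4,3) g=3 f=9, (5,1) g=2 f=7, (6,1) g=1 f=7, (6,3) g=1 f=9]
step 5: expand (1,2) (f=7, h=2) → closed; open now [(1,3) g=6 f=9, (2,1) g=5 f=7, (2,3) g=5 f=9, (3,1) g=4 f=7, (3,3) g=4 f=9, (4,1) g=3 f=7, (4,3) g=3 f=9, (5,1) g=2 f=7, (6,1) g=1 f=7, (6,3) g=1 f=9]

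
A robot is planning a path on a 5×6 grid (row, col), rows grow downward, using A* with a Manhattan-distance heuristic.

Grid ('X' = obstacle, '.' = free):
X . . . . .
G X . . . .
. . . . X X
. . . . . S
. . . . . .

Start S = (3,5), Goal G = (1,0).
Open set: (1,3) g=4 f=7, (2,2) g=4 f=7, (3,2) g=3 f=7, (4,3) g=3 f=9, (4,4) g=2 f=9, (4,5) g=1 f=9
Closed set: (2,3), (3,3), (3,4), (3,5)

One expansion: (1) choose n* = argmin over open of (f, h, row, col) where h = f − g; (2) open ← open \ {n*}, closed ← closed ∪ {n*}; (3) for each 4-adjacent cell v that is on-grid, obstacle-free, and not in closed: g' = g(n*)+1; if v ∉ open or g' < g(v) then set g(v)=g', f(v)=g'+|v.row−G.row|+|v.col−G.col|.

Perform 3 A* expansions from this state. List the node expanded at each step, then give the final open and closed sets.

step 1: expand (1,3) (f=7, h=3) → closed; open now [(0,3) g=5 f=9, (1,2) g=5 f=7, (1,4) g=5 f=9, (2,2) g=4 f=7, (3,2) g=3 f=7, (4,3) g=3 f=9, (4,4) g=2 f=9, (4,5) g=1 f=9]
step 2: expand (1,2) (f=7, h=2) → closed; open now [(0,2) g=6 f=9, (0,3) g=5 f=9, (1,4) g=5 f=9, (2,2) g=4 f=7, (3,2) g=3 f=7, (4,3) g=3 f=9, (4,4) g=2 f=9, (4,5) g=1 f=9]
step 3: expand (2,2) (f=7, h=3) → closed; open now [(0,2) g=6 f=9, (0,3) g=5 f=9, (1,4) g=5 f=9, (2,1) g=5 f=7, (3,2) g=3 f=7, (4,3) g=3 f=9, (4,4) g=2 f=9, (4,5) g=1 f=9]

order=[(1,3) → (1,2) → (2,2)]; open=[(0,2) g=6 f=9, (0,3) g=5 f=9, (1,4) g=5 f=9, (2,1) g=5 f=7, (3,2) g=3 f=7, (4,3) g=3 f=9, (4,4) g=2 f=9, (4,5) g=1 f=9]; closed=[(1,2), (1,3), (2,2), (2,3), (3,3), (3,4), (3,5)]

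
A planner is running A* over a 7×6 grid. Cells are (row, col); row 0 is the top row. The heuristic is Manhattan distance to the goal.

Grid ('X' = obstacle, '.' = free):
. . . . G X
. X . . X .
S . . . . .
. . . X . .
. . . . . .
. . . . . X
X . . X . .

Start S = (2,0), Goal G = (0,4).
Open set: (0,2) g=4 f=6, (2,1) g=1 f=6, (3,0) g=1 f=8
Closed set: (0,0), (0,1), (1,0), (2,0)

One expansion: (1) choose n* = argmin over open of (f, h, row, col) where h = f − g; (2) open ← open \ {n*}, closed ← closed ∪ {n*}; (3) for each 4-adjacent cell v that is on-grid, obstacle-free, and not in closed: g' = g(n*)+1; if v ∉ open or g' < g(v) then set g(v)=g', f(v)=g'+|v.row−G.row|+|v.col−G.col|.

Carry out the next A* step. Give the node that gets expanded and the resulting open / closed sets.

step 1: expand (0,2) (f=6, h=2) → closed; open now [(0,3) g=5 f=6, (1,2) g=5 f=8, (2,1) g=1 f=6, (3,0) g=1 f=8]

expanded=(0,2); open=[(0,3) g=5 f=6, (1,2) g=5 f=8, (2,1) g=1 f=6, (3,0) g=1 f=8]; closed=[(0,0), (0,1), (0,2), (1,0), (2,0)]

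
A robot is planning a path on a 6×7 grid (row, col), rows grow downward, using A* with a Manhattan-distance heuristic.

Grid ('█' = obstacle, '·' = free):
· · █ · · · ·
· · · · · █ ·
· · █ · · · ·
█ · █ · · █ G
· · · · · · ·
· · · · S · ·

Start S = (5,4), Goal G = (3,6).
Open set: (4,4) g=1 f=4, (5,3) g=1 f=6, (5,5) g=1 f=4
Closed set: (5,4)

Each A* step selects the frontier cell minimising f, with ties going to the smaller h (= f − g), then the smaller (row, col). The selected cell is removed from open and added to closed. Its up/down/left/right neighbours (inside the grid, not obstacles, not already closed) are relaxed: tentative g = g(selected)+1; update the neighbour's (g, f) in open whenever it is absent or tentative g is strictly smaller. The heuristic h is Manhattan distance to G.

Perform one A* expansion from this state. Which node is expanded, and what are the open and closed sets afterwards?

expanded=(4,4); open=[(3,4) g=2 f=4, (4,3) g=2 f=6, (4,5) g=2 f=4, (5,3) g=1 f=6, (5,5) g=1 f=4]; closed=[(4,4), (5,4)]

step 1: expand (4,4) (f=4, h=3) → closed; open now [(3,4) g=2 f=4, (4,3) g=2 f=6, (4,5) g=2 f=4, (5,3) g=1 f=6, (5,5) g=1 f=4]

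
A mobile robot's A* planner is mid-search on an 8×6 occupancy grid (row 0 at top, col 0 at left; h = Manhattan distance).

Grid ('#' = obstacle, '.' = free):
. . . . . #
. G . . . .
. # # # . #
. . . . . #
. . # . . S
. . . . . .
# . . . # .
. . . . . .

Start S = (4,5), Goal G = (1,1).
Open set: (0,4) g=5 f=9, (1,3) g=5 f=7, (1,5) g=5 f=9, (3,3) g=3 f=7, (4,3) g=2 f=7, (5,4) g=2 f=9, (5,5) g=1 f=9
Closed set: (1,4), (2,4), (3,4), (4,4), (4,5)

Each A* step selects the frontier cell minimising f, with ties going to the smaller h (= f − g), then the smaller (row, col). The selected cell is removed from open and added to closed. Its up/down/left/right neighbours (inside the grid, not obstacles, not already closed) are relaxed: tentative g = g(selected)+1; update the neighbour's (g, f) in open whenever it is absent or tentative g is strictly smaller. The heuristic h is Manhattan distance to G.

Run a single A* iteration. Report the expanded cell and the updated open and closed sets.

step 1: expand (1,3) (f=7, h=2) → closed; open now [(0,3) g=6 f=9, (0,4) g=5 f=9, (1,2) g=6 f=7, (1,5) g=5 f=9, (3,3) g=3 f=7, (4,3) g=2 f=7, (5,4) g=2 f=9, (5,5) g=1 f=9]

expanded=(1,3); open=[(0,3) g=6 f=9, (0,4) g=5 f=9, (1,2) g=6 f=7, (1,5) g=5 f=9, (3,3) g=3 f=7, (4,3) g=2 f=7, (5,4) g=2 f=9, (5,5) g=1 f=9]; closed=[(1,3), (1,4), (2,4), (3,4), (4,4), (4,5)]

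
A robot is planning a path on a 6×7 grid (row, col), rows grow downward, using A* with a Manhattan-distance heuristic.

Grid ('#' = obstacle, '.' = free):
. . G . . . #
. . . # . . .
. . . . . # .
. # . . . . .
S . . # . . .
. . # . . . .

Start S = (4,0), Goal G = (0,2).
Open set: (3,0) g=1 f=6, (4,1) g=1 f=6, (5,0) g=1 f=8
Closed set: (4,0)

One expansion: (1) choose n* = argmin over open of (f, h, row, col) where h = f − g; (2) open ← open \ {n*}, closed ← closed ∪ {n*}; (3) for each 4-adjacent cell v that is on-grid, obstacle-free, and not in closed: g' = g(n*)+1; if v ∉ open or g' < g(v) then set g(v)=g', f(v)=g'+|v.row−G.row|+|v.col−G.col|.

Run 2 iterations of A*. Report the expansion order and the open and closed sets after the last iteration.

order=[(3,0) → (2,0)]; open=[(1,0) g=3 f=6, (2,1) g=3 f=6, (4,1) g=1 f=6, (5,0) g=1 f=8]; closed=[(2,0), (3,0), (4,0)]

step 1: expand (3,0) (f=6, h=5) → closed; open now [(2,0) g=2 f=6, (4,1) g=1 f=6, (5,0) g=1 f=8]
step 2: expand (2,0) (f=6, h=4) → closed; open now [(1,0) g=3 f=6, (2,1) g=3 f=6, (4,1) g=1 f=6, (5,0) g=1 f=8]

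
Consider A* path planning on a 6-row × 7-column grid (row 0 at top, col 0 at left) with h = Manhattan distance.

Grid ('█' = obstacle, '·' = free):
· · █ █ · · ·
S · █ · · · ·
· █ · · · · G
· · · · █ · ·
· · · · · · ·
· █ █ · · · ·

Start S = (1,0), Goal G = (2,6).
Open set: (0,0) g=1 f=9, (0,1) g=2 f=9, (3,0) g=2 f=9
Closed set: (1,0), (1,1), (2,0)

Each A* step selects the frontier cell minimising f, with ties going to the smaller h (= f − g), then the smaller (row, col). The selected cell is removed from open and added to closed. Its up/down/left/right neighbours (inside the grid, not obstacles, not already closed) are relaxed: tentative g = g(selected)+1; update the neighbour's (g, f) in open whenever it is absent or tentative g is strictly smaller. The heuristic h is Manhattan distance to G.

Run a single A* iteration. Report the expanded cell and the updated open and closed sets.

expanded=(0,1); open=[(0,0) g=1 f=9, (3,0) g=2 f=9]; closed=[(0,1), (1,0), (1,1), (2,0)]

step 1: expand (0,1) (f=9, h=7) → closed; open now [(0,0) g=1 f=9, (3,0) g=2 f=9]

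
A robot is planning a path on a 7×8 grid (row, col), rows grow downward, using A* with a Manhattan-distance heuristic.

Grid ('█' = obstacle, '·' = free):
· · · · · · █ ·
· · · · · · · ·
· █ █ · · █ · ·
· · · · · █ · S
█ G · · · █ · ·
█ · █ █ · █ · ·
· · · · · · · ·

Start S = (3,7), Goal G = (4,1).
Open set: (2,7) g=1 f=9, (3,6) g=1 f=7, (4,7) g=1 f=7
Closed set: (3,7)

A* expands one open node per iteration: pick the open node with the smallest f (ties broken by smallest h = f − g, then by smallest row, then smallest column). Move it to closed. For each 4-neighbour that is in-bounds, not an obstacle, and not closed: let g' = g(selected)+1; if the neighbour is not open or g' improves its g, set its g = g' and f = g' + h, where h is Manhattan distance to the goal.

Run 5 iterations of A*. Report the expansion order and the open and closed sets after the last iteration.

order=[(3,6) → (4,6) → (4,7) → (5,6) → (2,6)]; open=[(1,6) g=3 f=11, (2,7) g=1 f=9, (5,7) g=2 f=9, (6,6) g=4 f=11]; closed=[(2,6), (3,6), (3,7), (4,6), (4,7), (5,6)]

step 1: expand (3,6) (f=7, h=6) → closed; open now [(2,6) g=2 f=9, (2,7) g=1 f=9, (4,6) g=2 f=7, (4,7) g=1 f=7]
step 2: expand (4,6) (f=7, h=5) → closed; open now [(2,6) g=2 f=9, (2,7) g=1 f=9, (4,7) g=1 f=7, (5,6) g=3 f=9]
step 3: expand (4,7) (f=7, h=6) → closed; open now [(2,6) g=2 f=9, (2,7) g=1 f=9, (5,6) g=3 f=9, (5,7) g=2 f=9]
step 4: expand (5,6) (f=9, h=6) → closed; open now [(2,6) g=2 f=9, (2,7) g=1 f=9, (5,7) g=2 f=9, (6,6) g=4 f=11]
step 5: expand (2,6) (f=9, h=7) → closed; open now [(1,6) g=3 f=11, (2,7) g=1 f=9, (5,7) g=2 f=9, (6,6) g=4 f=11]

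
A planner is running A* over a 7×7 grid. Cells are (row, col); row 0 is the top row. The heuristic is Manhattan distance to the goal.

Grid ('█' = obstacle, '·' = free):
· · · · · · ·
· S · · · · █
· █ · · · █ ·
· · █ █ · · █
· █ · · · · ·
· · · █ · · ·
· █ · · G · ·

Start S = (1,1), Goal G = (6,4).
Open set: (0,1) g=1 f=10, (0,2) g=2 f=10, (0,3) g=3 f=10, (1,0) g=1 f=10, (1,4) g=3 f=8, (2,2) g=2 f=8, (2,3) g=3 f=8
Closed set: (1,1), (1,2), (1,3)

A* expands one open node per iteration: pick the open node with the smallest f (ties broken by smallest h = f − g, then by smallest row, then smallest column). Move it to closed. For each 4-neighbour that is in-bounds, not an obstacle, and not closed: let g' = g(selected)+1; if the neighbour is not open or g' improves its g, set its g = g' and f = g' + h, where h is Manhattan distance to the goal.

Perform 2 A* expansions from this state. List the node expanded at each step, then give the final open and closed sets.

order=[(1,4) → (2,4)]; open=[(0,1) g=1 f=10, (0,2) g=2 f=10, (0,3) g=3 f=10, (0,4) g=4 f=10, (1,0) g=1 f=10, (1,5) g=4 f=10, (2,2) g=2 f=8, (2,3) g=3 f=8, (3,4) g=5 f=8]; closed=[(1,1), (1,2), (1,3), (1,4), (2,4)]

step 1: expand (1,4) (f=8, h=5) → closed; open now [(0,1) g=1 f=10, (0,2) g=2 f=10, (0,3) g=3 f=10, (0,4) g=4 f=10, (1,0) g=1 f=10, (1,5) g=4 f=10, (2,2) g=2 f=8, (2,3) g=3 f=8, (2,4) g=4 f=8]
step 2: expand (2,4) (f=8, h=4) → closed; open now [(0,1) g=1 f=10, (0,2) g=2 f=10, (0,3) g=3 f=10, (0,4) g=4 f=10, (1,0) g=1 f=10, (1,5) g=4 f=10, (2,2) g=2 f=8, (2,3) g=3 f=8, (3,4) g=5 f=8]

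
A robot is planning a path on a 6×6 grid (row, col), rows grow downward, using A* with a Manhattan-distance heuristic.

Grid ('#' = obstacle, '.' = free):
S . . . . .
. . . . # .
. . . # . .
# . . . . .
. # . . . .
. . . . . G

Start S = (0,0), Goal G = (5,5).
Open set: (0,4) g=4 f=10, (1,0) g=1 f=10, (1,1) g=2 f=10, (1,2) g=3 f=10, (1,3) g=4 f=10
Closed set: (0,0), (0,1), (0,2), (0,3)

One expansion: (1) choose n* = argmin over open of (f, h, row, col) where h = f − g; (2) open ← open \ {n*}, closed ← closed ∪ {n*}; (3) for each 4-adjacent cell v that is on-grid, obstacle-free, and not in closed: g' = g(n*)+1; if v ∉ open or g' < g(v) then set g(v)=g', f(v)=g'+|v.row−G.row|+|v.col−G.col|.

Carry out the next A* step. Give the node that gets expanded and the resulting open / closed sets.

step 1: expand (0,4) (f=10, h=6) → closed; open now [(0,5) g=5 f=10, (1,0) g=1 f=10, (1,1) g=2 f=10, (1,2) g=3 f=10, (1,3) g=4 f=10]

expanded=(0,4); open=[(0,5) g=5 f=10, (1,0) g=1 f=10, (1,1) g=2 f=10, (1,2) g=3 f=10, (1,3) g=4 f=10]; closed=[(0,0), (0,1), (0,2), (0,3), (0,4)]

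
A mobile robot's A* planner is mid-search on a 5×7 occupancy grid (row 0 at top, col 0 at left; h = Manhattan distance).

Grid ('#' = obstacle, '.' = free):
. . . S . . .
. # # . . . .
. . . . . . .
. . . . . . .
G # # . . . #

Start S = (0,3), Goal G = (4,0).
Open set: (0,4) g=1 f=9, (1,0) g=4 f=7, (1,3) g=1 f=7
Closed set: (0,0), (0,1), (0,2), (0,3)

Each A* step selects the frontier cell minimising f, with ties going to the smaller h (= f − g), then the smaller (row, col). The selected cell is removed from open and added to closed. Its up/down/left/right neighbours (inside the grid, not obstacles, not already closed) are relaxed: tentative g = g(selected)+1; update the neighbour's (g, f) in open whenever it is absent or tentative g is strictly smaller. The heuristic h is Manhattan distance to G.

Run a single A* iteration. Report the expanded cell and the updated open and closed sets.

step 1: expand (1,0) (f=7, h=3) → closed; open now [(0,4) g=1 f=9, (1,3) g=1 f=7, (2,0) g=5 f=7]

expanded=(1,0); open=[(0,4) g=1 f=9, (1,3) g=1 f=7, (2,0) g=5 f=7]; closed=[(0,0), (0,1), (0,2), (0,3), (1,0)]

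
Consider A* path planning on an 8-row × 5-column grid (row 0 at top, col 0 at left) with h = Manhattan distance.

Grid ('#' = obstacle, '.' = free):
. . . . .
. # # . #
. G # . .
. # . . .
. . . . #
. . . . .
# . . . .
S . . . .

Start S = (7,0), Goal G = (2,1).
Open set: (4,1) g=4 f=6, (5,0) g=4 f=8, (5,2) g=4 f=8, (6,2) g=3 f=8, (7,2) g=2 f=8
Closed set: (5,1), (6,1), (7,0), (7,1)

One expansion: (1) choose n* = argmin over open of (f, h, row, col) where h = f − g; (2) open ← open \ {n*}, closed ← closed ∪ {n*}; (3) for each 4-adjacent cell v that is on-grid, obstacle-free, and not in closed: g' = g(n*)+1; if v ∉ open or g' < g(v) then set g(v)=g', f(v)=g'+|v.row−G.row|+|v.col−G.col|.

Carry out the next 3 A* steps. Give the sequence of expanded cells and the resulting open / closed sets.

order=[(4,1) → (4,0) → (3,0)]; open=[(2,0) g=7 f=8, (4,2) g=5 f=8, (5,0) g=4 f=8, (5,2) g=4 f=8, (6,2) g=3 f=8, (7,2) g=2 f=8]; closed=[(3,0), (4,0), (4,1), (5,1), (6,1), (7,0), (7,1)]

step 1: expand (4,1) (f=6, h=2) → closed; open now [(4,0) g=5 f=8, (4,2) g=5 f=8, (5,0) g=4 f=8, (5,2) g=4 f=8, (6,2) g=3 f=8, (7,2) g=2 f=8]
step 2: expand (4,0) (f=8, h=3) → closed; open now [(3,0) g=6 f=8, (4,2) g=5 f=8, (5,0) g=4 f=8, (5,2) g=4 f=8, (6,2) g=3 f=8, (7,2) g=2 f=8]
step 3: expand (3,0) (f=8, h=2) → closed; open now [(2,0) g=7 f=8, (4,2) g=5 f=8, (5,0) g=4 f=8, (5,2) g=4 f=8, (6,2) g=3 f=8, (7,2) g=2 f=8]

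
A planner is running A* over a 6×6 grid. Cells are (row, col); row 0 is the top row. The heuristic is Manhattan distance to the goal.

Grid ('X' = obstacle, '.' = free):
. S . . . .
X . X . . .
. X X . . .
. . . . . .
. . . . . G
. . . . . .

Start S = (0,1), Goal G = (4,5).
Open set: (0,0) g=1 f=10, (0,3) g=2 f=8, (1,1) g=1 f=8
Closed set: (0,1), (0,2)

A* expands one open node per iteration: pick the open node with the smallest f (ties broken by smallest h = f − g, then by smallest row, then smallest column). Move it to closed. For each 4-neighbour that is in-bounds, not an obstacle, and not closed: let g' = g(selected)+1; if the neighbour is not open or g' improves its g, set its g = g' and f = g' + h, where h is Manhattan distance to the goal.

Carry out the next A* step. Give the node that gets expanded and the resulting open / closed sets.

step 1: expand (0,3) (f=8, h=6) → closed; open now [(0,0) g=1 f=10, (0,4) g=3 f=8, (1,1) g=1 f=8, (1,3) g=3 f=8]

expanded=(0,3); open=[(0,0) g=1 f=10, (0,4) g=3 f=8, (1,1) g=1 f=8, (1,3) g=3 f=8]; closed=[(0,1), (0,2), (0,3)]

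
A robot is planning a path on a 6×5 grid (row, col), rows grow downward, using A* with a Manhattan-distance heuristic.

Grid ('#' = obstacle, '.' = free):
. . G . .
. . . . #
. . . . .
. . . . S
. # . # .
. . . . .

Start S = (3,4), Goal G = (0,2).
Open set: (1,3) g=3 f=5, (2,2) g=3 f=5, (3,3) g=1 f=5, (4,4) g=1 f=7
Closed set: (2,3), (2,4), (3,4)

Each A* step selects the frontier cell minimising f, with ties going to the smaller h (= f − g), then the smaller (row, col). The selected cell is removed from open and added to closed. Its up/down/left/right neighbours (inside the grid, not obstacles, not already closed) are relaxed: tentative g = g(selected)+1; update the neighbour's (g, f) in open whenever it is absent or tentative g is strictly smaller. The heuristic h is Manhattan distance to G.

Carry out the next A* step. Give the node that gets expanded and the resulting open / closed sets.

expanded=(1,3); open=[(0,3) g=4 f=5, (1,2) g=4 f=5, (2,2) g=3 f=5, (3,3) g=1 f=5, (4,4) g=1 f=7]; closed=[(1,3), (2,3), (2,4), (3,4)]

step 1: expand (1,3) (f=5, h=2) → closed; open now [(0,3) g=4 f=5, (1,2) g=4 f=5, (2,2) g=3 f=5, (3,3) g=1 f=5, (4,4) g=1 f=7]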